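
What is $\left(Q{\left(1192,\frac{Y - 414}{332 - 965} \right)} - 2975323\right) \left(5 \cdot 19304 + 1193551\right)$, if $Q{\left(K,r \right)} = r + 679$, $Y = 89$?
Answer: $- \frac{2429138321232217}{633} \approx -3.8375 \cdot 10^{12}$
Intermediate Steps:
$Q{\left(K,r \right)} = 679 + r$
$\left(Q{\left(1192,\frac{Y - 414}{332 - 965} \right)} - 2975323\right) \left(5 \cdot 19304 + 1193551\right) = \left(\left(679 + \frac{89 - 414}{332 - 965}\right) - 2975323\right) \left(5 \cdot 19304 + 1193551\right) = \left(\left(679 - \frac{325}{-633}\right) - 2975323\right) \left(96520 + 1193551\right) = \left(\left(679 - - \frac{325}{633}\right) - 2975323\right) 1290071 = \left(\left(679 + \frac{325}{633}\right) - 2975323\right) 1290071 = \left(\frac{430132}{633} - 2975323\right) 1290071 = \left(- \frac{1882949327}{633}\right) 1290071 = - \frac{2429138321232217}{633}$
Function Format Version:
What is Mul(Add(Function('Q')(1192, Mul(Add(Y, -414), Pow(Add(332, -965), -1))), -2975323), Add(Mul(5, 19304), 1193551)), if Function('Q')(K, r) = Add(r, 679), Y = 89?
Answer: Rational(-2429138321232217, 633) ≈ -3.8375e+12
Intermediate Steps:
Function('Q')(K, r) = Add(679, r)
Mul(Add(Function('Q')(1192, Mul(Add(Y, -414), Pow(Add(332, -965), -1))), -2975323), Add(Mul(5, 19304), 1193551)) = Mul(Add(Add(679, Mul(Add(89, -414), Pow(Add(332, -965), -1))), -2975323), Add(Mul(5, 19304), 1193551)) = Mul(Add(Add(679, Mul(-325, Pow(-633, -1))), -2975323), Add(96520, 1193551)) = Mul(Add(Add(679, Mul(-325, Rational(-1, 633))), -2975323), 1290071) = Mul(Add(Add(679, Rational(325, 633)), -2975323), 1290071) = Mul(Add(Rational(430132, 633), -2975323), 1290071) = Mul(Rational(-1882949327, 633), 1290071) = Rational(-2429138321232217, 633)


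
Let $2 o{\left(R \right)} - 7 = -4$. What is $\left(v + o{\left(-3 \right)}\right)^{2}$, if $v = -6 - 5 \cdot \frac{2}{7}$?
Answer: $\frac{6889}{196} \approx 35.148$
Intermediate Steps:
$v = - \frac{52}{7}$ ($v = -6 - 5 \cdot 2 \cdot \frac{1}{7} = -6 - \frac{10}{7} = - \frac{52}{7} \approx -7.4286$)
$o{\left(R \right)} = \frac{3}{2}$ ($o{\left(R \right)} = \frac{7}{2} + \frac{1}{2} \left(-4\right) = \frac{7}{2} - 2 = \frac{3}{2}$)
$\left(v + o{\left(-3 \right)}\right)^{2} = \left(- \frac{52}{7} + \frac{3}{2}\right)^{2} = \left(- \frac{83}{14}\right)^{2} = \frac{6889}{196}$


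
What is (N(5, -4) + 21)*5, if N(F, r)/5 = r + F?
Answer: 130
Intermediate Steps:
N(F, r) = 5*F + 5*r (N(F, r) = 5*(r + F) = 5*(F + r) = 5*F + 5*r)
(N(5, -4) + 21)*5 = ((5*5 + 5*(-4)) + 21)*5 = ((25 - 20) + 21)*5 = (5 + 21)*5 = 26*5 = 130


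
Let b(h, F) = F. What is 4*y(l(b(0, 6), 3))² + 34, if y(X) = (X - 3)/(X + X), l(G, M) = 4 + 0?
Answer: 545/16 ≈ 34.063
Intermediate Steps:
l(G, M) = 4
y(X) = (-3 + X)/(2*X) (y(X) = (-3 + X)/((2*X)) = (-3 + X)*(1/(2*X)) = (-3 + X)/(2*X))
4*y(l(b(0, 6), 3))² + 34 = 4*((½)*(-3 + 4)/4)² + 34 = 4*((½)*(¼)*1)² + 34 = 4*(⅛)² + 34 = 4*(1/64) + 34 = 1/16 + 34 = 545/16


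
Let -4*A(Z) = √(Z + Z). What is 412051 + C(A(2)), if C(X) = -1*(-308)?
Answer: 412359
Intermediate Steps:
A(Z) = -√2*√Z/4 (A(Z) = -√(Z + Z)/4 = -√2*√Z/4)
C(X) = 308
412051 + C(A(2)) = 412051 + 308 = 412359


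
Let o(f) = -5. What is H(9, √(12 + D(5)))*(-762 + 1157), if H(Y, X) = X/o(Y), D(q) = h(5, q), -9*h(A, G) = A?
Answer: -79*√103/3 ≈ -267.25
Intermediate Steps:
h(A, G) = -A/9
D(q) = -5/9 (D(q) = -⅑*5 = -5/9)
H(Y, X) = -X/5 (H(Y, X) = X/(-5) = X*(-⅕) = -X/5)
H(9, √(12 + D(5)))*(-762 + 1157) = (-√(12 - 5/9)/5)*(-762 + 1157) = -√103/15*395 = -79*√103/3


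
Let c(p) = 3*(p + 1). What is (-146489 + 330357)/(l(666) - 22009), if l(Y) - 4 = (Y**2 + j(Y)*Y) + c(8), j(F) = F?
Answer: 91934/432567 ≈ 0.21253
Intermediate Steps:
c(p) = 3 + 3*p (c(p) = 3*(1 + p) = 3 + 3*p)
l(Y) = 31 + 2*Y**2 (l(Y) = 4 + ((Y**2 + Y*Y) + (3 + 3*8)) = 4 + ((Y**2 + Y**2) + (3 + 24)) = 4 + (2*Y**2 + 27) = 4 + (27 + 2*Y**2) = 31 + 2*Y**2)
(-146489 + 330357)/(l(666) - 22009) = (-146489 + 330357)/((31 + 2*666**2) - 22009) = 183868/((31 + 2*443556) - 22009) = 183868/((31 + 887112) - 22009) = 183868/(887143 - 22009) = 183868/865134 = 183868*(1/865134) = 91934/432567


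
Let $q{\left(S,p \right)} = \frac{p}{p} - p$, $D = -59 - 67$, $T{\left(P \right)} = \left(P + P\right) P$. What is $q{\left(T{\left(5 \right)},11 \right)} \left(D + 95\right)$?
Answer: $310$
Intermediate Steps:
$T{\left(P \right)} = 2 P^{2}$ ($T{\left(P \right)} = 2 P P = 2 P^{2}$)
$D = -126$
$q{\left(S,p \right)} = 1 - p$
$q{\left(T{\left(5 \right)},11 \right)} \left(D + 95\right) = \left(1 - 11\right) \left(-126 + 95\right) = \left(1 - 11\right) \left(-31\right) = \left(-10\right) \left(-31\right) = 310$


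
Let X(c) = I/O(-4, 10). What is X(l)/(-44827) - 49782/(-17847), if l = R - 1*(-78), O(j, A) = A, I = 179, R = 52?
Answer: 7437527509/2666758230 ≈ 2.7890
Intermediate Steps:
l = 130 (l = 52 - 1*(-78) = 52 + 78 = 130)
X(c) = 179/10
X(l)/(-44827) - 49782/(-17847) = (179/10)/(-44827) - 49782/(-17847) = (179/10)*(-1/44827) - 49782*(-1/17847) = -179/448270 + 16594/5949 = 7437527509/2666758230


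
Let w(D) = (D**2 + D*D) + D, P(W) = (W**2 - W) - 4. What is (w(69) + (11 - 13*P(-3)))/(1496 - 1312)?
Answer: 4749/92 ≈ 51.620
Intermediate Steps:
P(W) = -4 + W**2 - W
w(D) = D + 2*D**2 (w(D) = (D**2 + D**2) + D = 2*D**2 + D = D + 2*D**2)
(w(69) + (11 - 13*P(-3)))/(1496 - 1312) = (69*(1 + 2*69) + (11 - 13*(-4 + (-3)**2 - 1*(-3))))/(1496 - 1312) = (69*(1 + 138) + (11 - 13*(-4 + 9 + 3)))/184 = (69*139 + (11 - 13*8))*(1/184) = (9591 + (11 - 104))*(1/184) = (9591 - 93)*(1/184) = 9498*(1/184) = 4749/92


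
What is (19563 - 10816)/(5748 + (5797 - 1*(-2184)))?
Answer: 8747/13729 ≈ 0.63712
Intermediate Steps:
(19563 - 10816)/(5748 + (5797 - 1*(-2184))) = 8747/(5748 + (5797 + 2184)) = 8747/(5748 + 7981) = 8747/13729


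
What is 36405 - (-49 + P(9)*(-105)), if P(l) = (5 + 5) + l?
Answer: 38449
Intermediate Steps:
P(l) = 10 + l
36405 - (-49 + P(9)*(-105)) = 36405 - (-49 + (10 + 9)*(-105)) = 36405 - (-49 + 19*(-105)) = 36405 - (-49 - 1995) = 36405 - 1*(-2044) = 36405 + 2044 = 38449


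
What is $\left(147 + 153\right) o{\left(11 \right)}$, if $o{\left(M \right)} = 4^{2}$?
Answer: $4800$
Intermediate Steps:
$o{\left(M \right)} = 16$
$\left(147 + 153\right) o{\left(11 \right)} = \left(147 + 153\right) 16 = 300 \cdot 16 = 4800$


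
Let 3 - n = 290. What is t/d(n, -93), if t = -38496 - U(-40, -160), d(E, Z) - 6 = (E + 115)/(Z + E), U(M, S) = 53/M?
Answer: -29255953/4904 ≈ -5965.7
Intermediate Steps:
n = -287 (n = 3 - 1*290 = 3 - 290 = -287)
d(E, Z) = 6 + (115 + E)/(E + Z) (d(E, Z) = 6 + (E + 115)/(Z + E) = 6 + (115 + E)/(E + Z))
t = -1539787/40 (t = -38496 - 53/(-40) = -38496 - 53*(-1)/40 = -38496 - 1*(-53/40) = -38496 + 53/40 = -1539787/40 ≈ -38495.)
t/d(n, -93) = -1539787*(-287 - 93)/(115 + 6*(-93) + 7*(-287))/40 = -1539787*(-380/(115 - 558 - 2009))/40 = -1539787/(40*((-1/380*(-2452)))) = -1539787/(40*613/95) = -1539787/40*95/613 = -29255953/4904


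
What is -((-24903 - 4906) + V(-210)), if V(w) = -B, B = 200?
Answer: 30009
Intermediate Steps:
V(w) = -200 (V(w) = -1*200 = -200)
-((-24903 - 4906) + V(-210)) = -((-24903 - 4906) - 200) = -(-29809 - 200) = -1*(-30009) = 30009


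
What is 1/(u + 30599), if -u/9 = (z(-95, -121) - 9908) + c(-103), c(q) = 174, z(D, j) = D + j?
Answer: 1/120149 ≈ 8.3230e-6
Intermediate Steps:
u = 89550 (u = -9*(((-95 - 121) - 9908) + 174) = -9*((-216 - 9908) + 174) = -9*(-10124 + 174) = -9*(-9950) = 89550)
1/(u + 30599) = 1/(89550 + 30599) = 1/120149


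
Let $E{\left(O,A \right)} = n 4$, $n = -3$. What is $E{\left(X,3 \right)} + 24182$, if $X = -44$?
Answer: $24170$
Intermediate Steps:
$E{\left(O,A \right)} = -12$ ($E{\left(O,A \right)} = \left(-3\right) 4 = -12$)
$E{\left(X,3 \right)} + 24182 = -12 + 24182 = 24170$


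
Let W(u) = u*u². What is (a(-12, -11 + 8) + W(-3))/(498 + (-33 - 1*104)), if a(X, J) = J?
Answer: -30/361 ≈ -0.083102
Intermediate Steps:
W(u) = u³
(a(-12, -11 + 8) + W(-3))/(498 + (-33 - 1*104)) = ((-11 + 8) + (-3)³)/(498 + (-33 - 1*104)) = (-3 - 27)/(498 + (-33 - 104)) = -30/(498 - 137) = -30/361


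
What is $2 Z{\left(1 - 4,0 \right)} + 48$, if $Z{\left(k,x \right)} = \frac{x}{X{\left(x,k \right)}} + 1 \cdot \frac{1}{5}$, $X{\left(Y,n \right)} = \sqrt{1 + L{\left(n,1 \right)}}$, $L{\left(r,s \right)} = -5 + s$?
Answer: $\frac{242}{5} \approx 48.4$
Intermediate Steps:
$X{\left(Y,n \right)} = i \sqrt{3}$ ($X{\left(Y,n \right)} = \sqrt{1 + \left(-5 + 1\right)} = \sqrt{1 - 4} = \sqrt{-3} = i \sqrt{3}$)
$Z{\left(k,x \right)} = \frac{1}{5} - \frac{i x \sqrt{3}}{3}$ ($Z{\left(k,x \right)} = \frac{x}{i \sqrt{3}} + 1 \cdot \frac{1}{5} = x \left(- \frac{i \sqrt{3}}{3}\right) + 1 \cdot \frac{1}{5} = - \frac{i x \sqrt{3}}{3} + \frac{1}{5} = \frac{1}{5} - \frac{i x \sqrt{3}}{3}$)
$2 Z{\left(1 - 4,0 \right)} + 48 = 2 \left(\frac{1}{5} - \frac{1}{3} i 0 \sqrt{3}\right) + 48 = 2 \left(\frac{1}{5} + 0\right) + 48 = 2 \cdot \frac{1}{5} + 48 = \frac{2}{5} + 48 = \frac{242}{5}$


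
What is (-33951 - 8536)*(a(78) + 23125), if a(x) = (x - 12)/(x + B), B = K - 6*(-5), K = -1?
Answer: -105131574767/107 ≈ -9.8254e+8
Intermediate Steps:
B = 29 (B = -1 - 6*(-5) = -1 + 30 = 29)
a(x) = (-12 + x)/(29 + x) (a(x) = (x - 12)/(x + 29) = (-12 + x)/(29 + x))
(-33951 - 8536)*(a(78) + 23125) = (-33951 - 8536)*((-12 + 78)/(29 + 78) + 23125) = -42487*(66/107 + 23125) = -42487*2474441/107 = -105131574767/107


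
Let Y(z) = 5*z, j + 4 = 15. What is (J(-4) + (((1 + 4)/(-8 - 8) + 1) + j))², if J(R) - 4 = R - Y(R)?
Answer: 257049/256 ≈ 1004.1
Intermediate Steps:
j = 11 (j = -4 + 15 = 11)
J(R) = 4 - 4*R (J(R) = 4 + (R - 5*R) = 4 - 4*R)
(J(-4) + (((1 + 4)/(-8 - 8) + 1) + j))² = ((4 - 4*(-4)) + (((1 + 4)/(-8 - 8) + 1) + 11))² = ((4 + 16) + ((5/(-16) + 1) + 11))² = (20 + ((5*(-1/16) + 1) + 11))² = (20 + ((-5/16 + 1) + 11))² = (20 + (11/16 + 11))² = (20 + 187/16)² = (507/16)² = 257049/256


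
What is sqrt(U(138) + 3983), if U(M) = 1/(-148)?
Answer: sqrt(21810871)/74 ≈ 63.111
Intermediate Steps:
U(M) = -1/148
sqrt(U(138) + 3983) = sqrt(-1/148 + 3983) = sqrt(589483/148) = sqrt(21810871)/74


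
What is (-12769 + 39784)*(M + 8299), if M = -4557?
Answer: 101090130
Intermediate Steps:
(-12769 + 39784)*(M + 8299) = (-12769 + 39784)*(-4557 + 8299) = 27015*3742 = 101090130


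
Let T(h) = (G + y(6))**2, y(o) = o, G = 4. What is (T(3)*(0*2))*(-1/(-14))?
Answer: 0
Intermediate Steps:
T(h) = 100 (T(h) = (4 + 6)**2 = 10**2 = 100)
(T(3)*(0*2))*(-1/(-14)) = (100*(0*2))*(-1/(-14)) = (100*0)*(-1*(-1/14)) = 0*(1/14) = 0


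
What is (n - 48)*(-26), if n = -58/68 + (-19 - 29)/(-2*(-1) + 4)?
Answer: 25129/17 ≈ 1478.2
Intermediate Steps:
n = -301/34 (n = -58*1/68 - 48/(2 + 4) = -29/34 - 48/6 = -29/34 - 48*⅙ = -29/34 - 8 = -301/34 ≈ -8.8529)
(n - 48)*(-26) = (-301/34 - 48)*(-26) = -1933/34*(-26) = 25129/17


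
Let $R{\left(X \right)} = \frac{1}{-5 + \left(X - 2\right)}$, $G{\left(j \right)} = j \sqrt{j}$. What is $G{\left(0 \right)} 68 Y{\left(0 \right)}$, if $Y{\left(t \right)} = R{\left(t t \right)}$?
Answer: $0$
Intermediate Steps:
$G{\left(j \right)} = j^{\frac{3}{2}}$
$R{\left(X \right)} = \frac{1}{-7 + X}$ ($R{\left(X \right)} = \frac{1}{-5 + \left(-2 + X\right)} = \frac{1}{-7 + X}$)
$Y{\left(t \right)} = \frac{1}{-7 + t^{2}}$ ($Y{\left(t \right)} = \frac{1}{-7 + t t} = \frac{1}{-7 + t^{2}}$)
$G{\left(0 \right)} 68 Y{\left(0 \right)} = \frac{0^{\frac{3}{2}} \cdot 68}{-7 + 0^{2}} = \frac{0 \cdot 68}{-7 + 0} = \frac{0}{-7} = 0 \left(- \frac{1}{7}\right) = 0$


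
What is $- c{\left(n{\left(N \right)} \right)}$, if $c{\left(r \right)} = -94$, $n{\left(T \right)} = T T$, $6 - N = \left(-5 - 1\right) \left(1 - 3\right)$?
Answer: $94$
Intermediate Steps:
$N = -6$ ($N = 6 - \left(-5 - 1\right) \left(1 - 3\right) = 6 - \left(-6\right) \left(-2\right) = 6 - 12 = -6$)
$n{\left(T \right)} = T^{2}$
$- c{\left(n{\left(N \right)} \right)} = \left(-1\right) \left(-94\right) = 94$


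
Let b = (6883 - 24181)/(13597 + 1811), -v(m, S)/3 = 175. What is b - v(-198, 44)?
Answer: 448439/856 ≈ 523.88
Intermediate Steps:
v(m, S) = -525 (v(m, S) = -3*175 = -525)
b = -961/856 (b = -17298/15408 = -17298*1/15408 = -961/856 ≈ -1.1227)
b - v(-198, 44) = -961/856 - 1*(-525) = -961/856 + 525 = 448439/856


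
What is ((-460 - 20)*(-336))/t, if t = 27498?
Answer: 26880/4583 ≈ 5.8652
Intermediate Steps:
((-460 - 20)*(-336))/t = ((-460 - 20)*(-336))/27498 = -480*(-336)*(1/27498) = 161280*(1/27498) = 26880/4583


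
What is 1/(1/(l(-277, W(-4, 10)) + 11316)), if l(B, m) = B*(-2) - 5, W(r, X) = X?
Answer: 11865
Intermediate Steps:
l(B, m) = -5 - 2*B (l(B, m) = -2*B - 5 = -5 - 2*B)
1/(1/(l(-277, W(-4, 10)) + 11316)) = 1/(1/((-5 - 2*(-277)) + 11316)) = 1/(1/((-5 + 554) + 11316)) = 1/(1/(549 + 11316)) = 1/(1/11865) = 11865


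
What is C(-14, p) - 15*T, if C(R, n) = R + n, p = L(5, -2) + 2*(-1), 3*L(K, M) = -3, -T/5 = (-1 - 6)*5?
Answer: -2642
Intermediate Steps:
T = 175 (T = -5*(-1 - 6)*5 = -(-35)*5 = -5*(-35) = 175)
L(K, M) = -1 (L(K, M) = (⅓)*(-3) = -1)
p = -3 (p = -1 + 2*(-1) = -1 - 2 = -3)
C(-14, p) - 15*T = (-14 - 3) - 15*175 = -17 - 2625 = -2642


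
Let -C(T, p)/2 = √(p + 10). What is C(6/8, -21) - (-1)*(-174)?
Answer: -174 - 2*I*√11 ≈ -174.0 - 6.6332*I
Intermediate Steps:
C(T, p) = -2*√(10 + p) (C(T, p) = -2*√(p + 10) = -2*√(10 + p))
C(6/8, -21) - (-1)*(-174) = -2*√(10 - 21) - (-1)*(-174) = -2*I*√11 - 1*174 = -2*I*√11 - 174 = -174 - 2*I*√11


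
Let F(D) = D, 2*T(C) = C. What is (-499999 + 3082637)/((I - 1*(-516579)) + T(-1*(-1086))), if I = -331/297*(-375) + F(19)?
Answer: 127840581/25619167 ≈ 4.9900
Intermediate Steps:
T(C) = C/2
I = 43256/99 (I = -331/297*(-375) + 19 = 41375/99 + 19 = 43256/99 ≈ 436.93)
(-499999 + 3082637)/((I - 1*(-516579)) + T(-1*(-1086))) = (-499999 + 3082637)/((43256/99 - 1*(-516579)) + (-1*(-1086))/2) = 2582638/((43256/99 + 516579) + (1/2)*1086) = 2582638/(51184577/99 + 543) = 2582638/(51238334/99) = 2582638*(99/51238334) = 127840581/25619167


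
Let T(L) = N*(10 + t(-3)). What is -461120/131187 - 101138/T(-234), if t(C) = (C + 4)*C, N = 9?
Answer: -633192446/393561 ≈ -1608.9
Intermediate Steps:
t(C) = C*(4 + C) (t(C) = (4 + C)*C = C*(4 + C))
T(L) = 63 (T(L) = 9*(10 - 3*(4 - 3)) = 9*(10 - 3*1) = 9*(10 - 3) = 9*7 = 63)
-461120/131187 - 101138/T(-234) = -461120/131187 - 101138/63 = -633192446/393561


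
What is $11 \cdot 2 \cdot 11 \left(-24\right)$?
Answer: $-5808$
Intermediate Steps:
$11 \cdot 2 \cdot 11 \left(-24\right) = 22 \cdot 11 \left(-24\right) = 242 \left(-24\right) = -5808$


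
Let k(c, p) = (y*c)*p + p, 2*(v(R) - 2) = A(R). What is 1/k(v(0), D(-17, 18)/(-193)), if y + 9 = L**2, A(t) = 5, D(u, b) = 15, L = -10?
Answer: -386/12315 ≈ -0.031344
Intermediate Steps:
v(R) = 9/2 (v(R) = 2 + (1/2)*5 = 2 + 5/2 = 9/2)
y = 91 (y = -9 + (-10)**2 = -9 + 100 = 91)
k(c, p) = p + 91*c*p (k(c, p) = (91*c)*p + p = 91*c*p + p = p + 91*c*p)
1/k(v(0), D(-17, 18)/(-193)) = 1/((15/(-193))*(1 + 91*(9/2))) = 1/((15*(-1/193))*(1 + 819/2)) = 1/(-15/193*821/2) = 1/(-12315/386) = -386/12315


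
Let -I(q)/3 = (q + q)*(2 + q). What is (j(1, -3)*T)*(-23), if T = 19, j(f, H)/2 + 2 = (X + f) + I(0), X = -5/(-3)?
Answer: -1748/3 ≈ -582.67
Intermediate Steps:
X = 5/3 (X = -5*(-⅓) = 5/3 ≈ 1.6667)
I(q) = -6*q*(2 + q) (I(q) = -3*(q + q)*(2 + q) = -3*2*q*(2 + q) = -6*q*(2 + q))
j(f, H) = -⅔ + 2*f (j(f, H) = -4 + 2*((5/3 + f) - 6*0*(2 + 0)) = -4 + 2*((5/3 + f) - 6*0*2) = -4 + 2*((5/3 + f) + 0) = -4 + 2*(5/3 + f) = -4 + (10/3 + 2*f) = -⅔ + 2*f)
(j(1, -3)*T)*(-23) = ((-⅔ + 2*1)*19)*(-23) = ((-⅔ + 2)*19)*(-23) = ((4/3)*19)*(-23) = (76/3)*(-23) = -1748/3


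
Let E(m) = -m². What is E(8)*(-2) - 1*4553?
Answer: -4425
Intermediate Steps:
E(8)*(-2) - 1*4553 = -1*8²*(-2) - 1*4553 = -1*64*(-2) - 4553 = -64*(-2) - 4553 = 128 - 4553 = -4425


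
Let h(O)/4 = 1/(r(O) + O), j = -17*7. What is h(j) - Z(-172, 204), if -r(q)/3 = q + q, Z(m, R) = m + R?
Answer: -19036/595 ≈ -31.993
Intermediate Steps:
Z(m, R) = R + m
r(q) = -6*q (r(q) = -3*(q + q) = -6*q)
j = -119
h(O) = -4/(5*O) (h(O) = 4/(-6*O + O) = 4/((-5*O)) = 4*(-1/(5*O)) = -4/(5*O))
h(j) - Z(-172, 204) = -⅘/(-119) - (204 - 172) = -⅘*(-1/119) - 1*32 = 4/595 - 32 = -19036/595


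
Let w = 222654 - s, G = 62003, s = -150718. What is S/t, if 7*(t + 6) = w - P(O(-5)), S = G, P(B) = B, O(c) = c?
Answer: 434021/373335 ≈ 1.1626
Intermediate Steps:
S = 62003
w = 373372 (w = 222654 - 1*(-150718) = 222654 + 150718 = 373372)
t = 373335/7 (t = -6 + (373372 - 1*(-5))/7 = -6 + (373372 + 5)/7 = -6 + (⅐)*373377 = -6 + 373377/7 = 373335/7 ≈ 53334.)
S/t = 62003/(373335/7) = 62003*(7/373335) = 434021/373335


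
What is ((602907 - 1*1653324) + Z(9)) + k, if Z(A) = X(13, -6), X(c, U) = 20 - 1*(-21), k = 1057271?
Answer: 6895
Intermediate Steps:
X(c, U) = 41 (X(c, U) = 20 + 21 = 41)
Z(A) = 41
((602907 - 1*1653324) + Z(9)) + k = ((602907 - 1*1653324) + 41) + 1057271 = ((602907 - 1653324) + 41) + 1057271 = (-1050417 + 41) + 1057271 = -1050376 + 1057271 = 6895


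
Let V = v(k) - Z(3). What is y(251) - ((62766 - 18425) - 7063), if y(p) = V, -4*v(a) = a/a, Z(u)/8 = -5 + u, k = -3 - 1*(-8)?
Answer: -149049/4 ≈ -37262.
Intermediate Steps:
k = 5 (k = -3 + 8 = 5)
Z(u) = -40 + 8*u (Z(u) = 8*(-5 + u) = -40 + 8*u)
v(a) = -¼ (v(a) = -a/(4*a) = -¼*1 = -¼)
V = 63/4 (V = -¼ - (-40 + 8*3) = -¼ - (-40 + 24) = -¼ - 1*(-16) = -¼ + 16 = 63/4 ≈ 15.750)
y(p) = 63/4
y(251) - ((62766 - 18425) - 7063) = 63/4 - ((62766 - 18425) - 7063) = 63/4 - (44341 - 7063) = 63/4 - 1*37278 = 63/4 - 37278 = -149049/4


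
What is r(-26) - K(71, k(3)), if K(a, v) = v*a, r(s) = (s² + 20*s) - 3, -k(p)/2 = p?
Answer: 579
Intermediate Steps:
k(p) = -2*p
r(s) = -3 + s² + 20*s
K(a, v) = a*v
r(-26) - K(71, k(3)) = (-3 + (-26)² + 20*(-26)) - 71*(-2*3) = (-3 + 676 - 520) - 71*(-6) = 153 - 1*(-426) = 153 + 426 = 579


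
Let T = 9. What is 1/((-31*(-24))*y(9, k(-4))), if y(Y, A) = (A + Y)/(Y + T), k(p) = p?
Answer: 3/620 ≈ 0.0048387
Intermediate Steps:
y(Y, A) = (A + Y)/(9 + Y) (y(Y, A) = (A + Y)/(Y + 9) = (A + Y)/(9 + Y))
1/((-31*(-24))*y(9, k(-4))) = 1/((-31*(-24))*((-4 + 9)/(9 + 9))) = 1/(744*(5/18)) = 1/(620/3) = 3/620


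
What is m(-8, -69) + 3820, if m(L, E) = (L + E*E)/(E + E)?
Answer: 522407/138 ≈ 3785.6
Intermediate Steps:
m(L, E) = (L + E**2)/(2*E) (m(L, E) = (L + E**2)/((2*E)) = (L + E**2)*(1/(2*E)) = (L + E**2)/(2*E))
m(-8, -69) + 3820 = (1/2)*(-8 + (-69)**2)/(-69) + 3820 = (1/2)*(-1/69)*(-8 + 4761) + 3820 = (1/2)*(-1/69)*4753 + 3820 = -4753/138 + 3820 = 522407/138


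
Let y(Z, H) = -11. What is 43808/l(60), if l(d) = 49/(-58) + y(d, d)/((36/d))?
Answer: -7622592/3337 ≈ -2284.3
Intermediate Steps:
l(d) = -49/58 - 11*d/36 (l(d) = 49/(-58) - 11*d/36 = 49*(-1/58) - 11*d/36 = -49/58 - 11*d/36)
43808/l(60) = 43808/(-49/58 - 11/36*60) = 43808/(-49/58 - 55/3) = 43808/(-3337/174) = 43808*(-174/3337) = -7622592/3337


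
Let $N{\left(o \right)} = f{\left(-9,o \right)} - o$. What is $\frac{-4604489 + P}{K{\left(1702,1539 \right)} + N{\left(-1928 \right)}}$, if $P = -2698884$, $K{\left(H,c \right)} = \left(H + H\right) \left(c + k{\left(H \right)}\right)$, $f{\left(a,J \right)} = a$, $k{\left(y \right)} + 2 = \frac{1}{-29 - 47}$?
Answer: $- \frac{138764087}{99442622} \approx -1.3954$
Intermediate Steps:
$k{\left(y \right)} = - \frac{153}{76}$ ($k{\left(y \right)} = -2 + \frac{1}{-29 - 47} = -2 + \frac{1}{-76} = -2 - \frac{1}{76} = - \frac{153}{76}$)
$K{\left(H,c \right)} = 2 H \left(- \frac{153}{76} + c\right)$ ($K{\left(H,c \right)} = \left(H + H\right) \left(c - \frac{153}{76}\right) = 2 H \left(- \frac{153}{76} + c\right)$)
$N{\left(o \right)} = -9 - o$
$\frac{-4604489 + P}{K{\left(1702,1539 \right)} + N{\left(-1928 \right)}} = \frac{-4604489 - 2698884}{\frac{1}{38} \cdot 1702 \left(-153 + 76 \cdot 1539\right) - -1919} = - \frac{7303373}{\frac{1}{38} \cdot 1702 \left(-153 + 116964\right) + \left(-9 + 1928\right)} = - \frac{7303373}{\frac{1}{38} \cdot 1702 \cdot 116811 + 1919} = - \frac{7303373}{\frac{99406161}{19} + 1919} = - \frac{7303373}{\frac{99442622}{19}} = \left(-7303373\right) \frac{19}{99442622} = - \frac{138764087}{99442622}$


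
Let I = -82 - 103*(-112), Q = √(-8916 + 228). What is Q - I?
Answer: -11454 + 4*I*√543 ≈ -11454.0 + 93.209*I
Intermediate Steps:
Q = 4*I*√543 (Q = √(-8688) = 4*I*√543 ≈ 93.209*I)
I = 11454 (I = -82 + 11536 = 11454)
Q - I = 4*I*√543 - 1*11454 = 4*I*√543 - 11454 = -11454 + 4*I*√543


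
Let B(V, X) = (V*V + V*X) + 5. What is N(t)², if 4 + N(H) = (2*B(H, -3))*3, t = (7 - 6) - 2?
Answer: 2500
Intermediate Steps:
B(V, X) = 5 + V² + V*X (B(V, X) = (V² + V*X) + 5 = 5 + V² + V*X)
t = -1 (t = 1 - 2 = -1)
N(H) = 26 - 18*H + 6*H² (N(H) = -4 + (2*(5 + H² + H*(-3)))*3 = -4 + (2*(5 + H² - 3*H))*3 = -4 + (10 - 6*H + 2*H²)*3 = -4 + (30 - 18*H + 6*H²) = 26 - 18*H + 6*H²)
N(t)² = (26 - 18*(-1) + 6*(-1)²)² = (26 + 18 + 6*1)² = (26 + 18 + 6)² = 50² = 2500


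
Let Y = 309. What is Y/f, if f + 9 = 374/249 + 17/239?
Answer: -18388899/441980 ≈ -41.606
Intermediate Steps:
f = -441980/59511 (f = -9 + (374/249 + 17/239) = -9 + 93619/59511 = -441980/59511 ≈ -7.4269)
Y/f = 309/(-441980/59511) = 309*(-59511/441980) = -18388899/441980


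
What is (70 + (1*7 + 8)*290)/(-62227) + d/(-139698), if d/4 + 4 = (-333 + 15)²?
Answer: -12893521060/4346493723 ≈ -2.9664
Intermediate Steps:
d = 404480 (d = -16 + 4*(-333 + 15)² = -16 + 4*(-318)² = -16 + 4*101124 = -16 + 404496 = 404480)
(70 + (1*7 + 8)*290)/(-62227) + d/(-139698) = (70 + (1*7 + 8)*290)/(-62227) + 404480/(-139698) = (70 + (7 + 8)*290)*(-1/62227) + 404480*(-1/139698) = (70 + 15*290)*(-1/62227) - 202240/69849 = (70 + 4350)*(-1/62227) - 202240/69849 = 4420*(-1/62227) - 202240/69849 = -4420/62227 - 202240/69849 = -12893521060/4346493723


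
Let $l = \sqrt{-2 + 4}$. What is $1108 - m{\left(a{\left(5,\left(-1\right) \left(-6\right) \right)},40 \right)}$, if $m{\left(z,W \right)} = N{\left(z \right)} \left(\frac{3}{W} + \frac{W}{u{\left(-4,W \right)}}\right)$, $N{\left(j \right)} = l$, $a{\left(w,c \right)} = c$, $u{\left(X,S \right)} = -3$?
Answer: $1108 + \frac{1591 \sqrt{2}}{120} \approx 1126.8$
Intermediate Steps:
$l = \sqrt{2} \approx 1.4142$
$N{\left(j \right)} = \sqrt{2}$
$m{\left(z,W \right)} = \sqrt{2} \left(\frac{3}{W} - \frac{W}{3}\right)$ ($m{\left(z,W \right)} = \sqrt{2} \left(\frac{3}{W} + \frac{W}{-3}\right) = \sqrt{2} \left(\frac{3}{W} + W \left(- \frac{1}{3}\right)\right) = \sqrt{2} \left(\frac{3}{W} - \frac{W}{3}\right)$)
$1108 - m{\left(a{\left(5,\left(-1\right) \left(-6\right) \right)},40 \right)} = 1108 - \frac{\sqrt{2} \left(9 - 40^{2}\right)}{3 \cdot 40} = 1108 - \frac{1}{3} \sqrt{2} \cdot \frac{1}{40} \left(9 - 1600\right) = 1108 - \frac{1}{3} \sqrt{2} \cdot \frac{1}{40} \left(-1591\right) = 1108 - - \frac{1591 \sqrt{2}}{120} = 1108 + \frac{1591 \sqrt{2}}{120}$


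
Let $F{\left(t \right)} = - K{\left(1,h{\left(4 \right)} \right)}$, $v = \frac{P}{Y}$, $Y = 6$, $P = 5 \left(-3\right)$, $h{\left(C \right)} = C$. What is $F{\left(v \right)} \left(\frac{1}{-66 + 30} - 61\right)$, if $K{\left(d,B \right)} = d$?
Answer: $\frac{2197}{36} \approx 61.028$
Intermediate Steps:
$P = -15$
$v = - \frac{5}{2}$ ($v = - \frac{15}{6} = \left(-15\right) \frac{1}{6} = - \frac{5}{2} \approx -2.5$)
$F{\left(t \right)} = -1$ ($F{\left(t \right)} = \left(-1\right) 1 = -1$)
$F{\left(v \right)} \left(\frac{1}{-66 + 30} - 61\right) = - (\frac{1}{-66 + 30} - 61) = - (\frac{1}{-36} - 61) = - (- \frac{1}{36} - 61) = \left(-1\right) \left(- \frac{2197}{36}\right) = \frac{2197}{36}$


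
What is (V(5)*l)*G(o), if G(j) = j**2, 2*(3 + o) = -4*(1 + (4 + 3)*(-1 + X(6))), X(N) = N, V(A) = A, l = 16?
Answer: 450000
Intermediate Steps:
o = -75 (o = -3 + (-4*(1 + (4 + 3)*(-1 + 6)))/2 = -3 + (-4*(1 + 7*5))/2 = -3 + (-4*(1 + 35))/2 = -3 + (-4*36)/2 = -3 + (1/2)*(-144) = -3 - 72 = -75)
(V(5)*l)*G(o) = (5*16)*(-75)**2 = 80*5625 = 450000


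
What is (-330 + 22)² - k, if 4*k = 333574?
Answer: 22941/2 ≈ 11471.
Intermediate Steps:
k = 166787/2 (k = (¼)*333574 = 166787/2 ≈ 83394.)
(-330 + 22)² - k = (-330 + 22)² - 1*166787/2 = (-308)² - 166787/2 = 94864 - 166787/2 = 22941/2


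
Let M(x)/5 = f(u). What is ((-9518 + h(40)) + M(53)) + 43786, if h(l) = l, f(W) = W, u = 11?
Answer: 34363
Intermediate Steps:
M(x) = 55 (M(x) = 5*11 = 55)
((-9518 + h(40)) + M(53)) + 43786 = ((-9518 + 40) + 55) + 43786 = (-9478 + 55) + 43786 = -9423 + 43786 = 34363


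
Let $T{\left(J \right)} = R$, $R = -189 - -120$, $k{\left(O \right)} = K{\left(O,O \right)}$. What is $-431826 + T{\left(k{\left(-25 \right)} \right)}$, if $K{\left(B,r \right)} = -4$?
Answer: $-431895$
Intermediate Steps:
$k{\left(O \right)} = -4$
$R = -69$ ($R = -189 + 120 = -69$)
$T{\left(J \right)} = -69$
$-431826 + T{\left(k{\left(-25 \right)} \right)} = -431826 - 69 = -431895$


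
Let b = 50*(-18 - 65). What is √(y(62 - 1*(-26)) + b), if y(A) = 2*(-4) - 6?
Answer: 2*I*√1041 ≈ 64.529*I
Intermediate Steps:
y(A) = -14 (y(A) = -8 - 6 = -14)
b = -4150 (b = 50*(-83) = -4150)
√(y(62 - 1*(-26)) + b) = √(-14 - 4150) = √(-4164) = 2*I*√1041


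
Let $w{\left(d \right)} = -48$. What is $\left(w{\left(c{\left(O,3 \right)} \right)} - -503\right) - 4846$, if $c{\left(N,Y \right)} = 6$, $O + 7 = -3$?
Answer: $-4391$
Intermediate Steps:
$O = -10$ ($O = -7 - 3 = -10$)
$\left(w{\left(c{\left(O,3 \right)} \right)} - -503\right) - 4846 = \left(-48 - -503\right) - 4846 = \left(-48 + 503\right) - 4846 = 455 - 4846 = -4391$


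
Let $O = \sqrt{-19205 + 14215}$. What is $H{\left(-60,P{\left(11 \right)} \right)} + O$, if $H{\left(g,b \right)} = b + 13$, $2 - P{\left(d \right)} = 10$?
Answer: $5 + i \sqrt{4990} \approx 5.0 + 70.64 i$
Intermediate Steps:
$P{\left(d \right)} = -8$ ($P{\left(d \right)} = 2 - 10 = -8$)
$H{\left(g,b \right)} = 13 + b$
$O = i \sqrt{4990}$ ($O = \sqrt{-4990} = i \sqrt{4990} \approx 70.64 i$)
$H{\left(-60,P{\left(11 \right)} \right)} + O = \left(13 - 8\right) + i \sqrt{4990} = 5 + i \sqrt{4990}$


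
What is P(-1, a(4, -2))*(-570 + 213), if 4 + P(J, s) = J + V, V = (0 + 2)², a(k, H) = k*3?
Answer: 357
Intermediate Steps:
a(k, H) = 3*k
V = 4 (V = 2² = 4)
P(J, s) = J (P(J, s) = -4 + (J + 4) = -4 + (4 + J) = J)
P(-1, a(4, -2))*(-570 + 213) = -(-570 + 213) = -1*(-357) = 357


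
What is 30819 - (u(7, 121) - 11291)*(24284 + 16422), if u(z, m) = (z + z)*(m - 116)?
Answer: 456792845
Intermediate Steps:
u(z, m) = 2*z*(-116 + m) (u(z, m) = (2*z)*(-116 + m) = 2*z*(-116 + m))
30819 - (u(7, 121) - 11291)*(24284 + 16422) = 30819 - (2*7*(-116 + 121) - 11291)*(24284 + 16422) = 30819 - (2*7*5 - 11291)*40706 = 30819 - (70 - 11291)*40706 = 30819 - (-11221)*40706 = 30819 - 1*(-456762026) = 30819 + 456762026 = 456792845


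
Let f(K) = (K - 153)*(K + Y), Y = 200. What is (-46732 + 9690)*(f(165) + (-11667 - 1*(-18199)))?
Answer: -404202304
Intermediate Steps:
f(K) = (-153 + K)*(200 + K) (f(K) = (K - 153)*(K + 200) = (-153 + K)*(200 + K))
(-46732 + 9690)*(f(165) + (-11667 - 1*(-18199))) = (-46732 + 9690)*((-30600 + 165**2 + 47*165) + (-11667 - 1*(-18199))) = -37042*((-30600 + 27225 + 7755) + (-11667 + 18199)) = -37042*(4380 + 6532) = -37042*10912 = -404202304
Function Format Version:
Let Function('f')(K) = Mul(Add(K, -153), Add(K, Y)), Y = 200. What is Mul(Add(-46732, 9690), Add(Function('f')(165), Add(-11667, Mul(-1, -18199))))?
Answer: -404202304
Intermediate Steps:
Function('f')(K) = Mul(Add(-153, K), Add(200, K)) (Function('f')(K) = Mul(Add(K, -153), Add(K, 200)) = Mul(Add(-153, K), Add(200, K)))
Mul(Add(-46732, 9690), Add(Function('f')(165), Add(-11667, Mul(-1, -18199)))) = Mul(Add(-46732, 9690), Add(Add(-30600, Pow(165, 2), Mul(47, 165)), Add(-11667, Mul(-1, -18199)))) = Mul(-37042, Add(Add(-30600, 27225, 7755), Add(-11667, 18199))) = Mul(-37042, Add(4380, 6532)) = Mul(-37042, 10912) = -404202304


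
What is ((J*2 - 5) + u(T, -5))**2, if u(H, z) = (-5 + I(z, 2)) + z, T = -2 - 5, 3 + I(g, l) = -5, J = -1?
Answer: 625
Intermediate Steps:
I(g, l) = -8 (I(g, l) = -3 - 5 = -8)
T = -7
u(H, z) = -13 + z (u(H, z) = (-5 - 8) + z = -13 + z)
((J*2 - 5) + u(T, -5))**2 = ((-1*2 - 5) + (-13 - 5))**2 = ((-2 - 5) - 18)**2 = (-7 - 18)**2 = (-25)**2 = 625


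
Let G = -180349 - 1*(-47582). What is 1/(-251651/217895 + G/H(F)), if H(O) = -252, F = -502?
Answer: 54909540/28865849413 ≈ 0.0019022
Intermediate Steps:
G = -132767 (G = -180349 + 47582 = -132767)
1/(-251651/217895 + G/H(F)) = 1/(-251651/217895 - 132767/(-252)) = 1/(-251651*1/217895 - 132767*(-1/252)) = 1/(-251651/217895 + 132767/252) = 1/(28865849413/54909540) = 54909540/28865849413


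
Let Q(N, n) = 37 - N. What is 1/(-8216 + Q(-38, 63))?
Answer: -1/8141 ≈ -0.00012283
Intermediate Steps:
1/(-8216 + Q(-38, 63)) = 1/(-8216 + (37 - 1*(-38))) = 1/(-8216 + (37 + 38)) = 1/(-8216 + 75) = 1/(-8141) = -1/8141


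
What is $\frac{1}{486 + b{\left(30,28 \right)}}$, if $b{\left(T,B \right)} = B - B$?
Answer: $\frac{1}{486} \approx 0.0020576$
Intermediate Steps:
$b{\left(T,B \right)} = 0$
$\frac{1}{486 + b{\left(30,28 \right)}} = \frac{1}{486 + 0} = \frac{1}{486}$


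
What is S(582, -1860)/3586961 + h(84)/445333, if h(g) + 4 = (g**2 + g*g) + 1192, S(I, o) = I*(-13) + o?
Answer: 7240399206/228198871859 ≈ 0.031728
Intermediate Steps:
S(I, o) = o - 13*I (S(I, o) = -13*I + o = o - 13*I)
h(g) = 1188 + 2*g**2 (h(g) = -4 + ((g**2 + g*g) + 1192) = -4 + ((g**2 + g**2) + 1192) = -4 + (2*g**2 + 1192) = -4 + (1192 + 2*g**2) = 1188 + 2*g**2)
S(582, -1860)/3586961 + h(84)/445333 = (-1860 - 13*582)/3586961 + (1188 + 2*84**2)/445333 = (-1860 - 7566)*(1/3586961) + (1188 + 2*7056)*(1/445333) = -9426*1/3586961 + (1188 + 14112)*(1/445333) = -9426/3586961 + 15300*(1/445333) = -9426/3586961 + 15300/445333 = 7240399206/228198871859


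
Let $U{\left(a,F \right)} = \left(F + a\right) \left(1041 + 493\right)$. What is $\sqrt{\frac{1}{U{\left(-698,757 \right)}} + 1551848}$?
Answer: $\frac{\sqrt{3651740432314}}{1534} \approx 1245.7$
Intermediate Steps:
$U{\left(a,F \right)} = 1534 F + 1534 a$ ($U{\left(a,F \right)} = \left(F + a\right) 1534 = 1534 F + 1534 a$)
$\sqrt{\frac{1}{U{\left(-698,757 \right)}} + 1551848} = \sqrt{\frac{1}{1534 \cdot 757 + 1534 \left(-698\right)} + 1551848} = \sqrt{\frac{1}{1161238 - 1070732} + 1551848} = \sqrt{\frac{1}{90506} + 1551848} = \sqrt{\frac{140451555089}{90506}} = \frac{\sqrt{3651740432314}}{1534}$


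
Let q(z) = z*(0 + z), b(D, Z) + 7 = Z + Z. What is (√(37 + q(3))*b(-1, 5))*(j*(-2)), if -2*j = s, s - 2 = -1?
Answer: 3*√46 ≈ 20.347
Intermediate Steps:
s = 1 (s = 2 - 1 = 1)
b(D, Z) = -7 + 2*Z (b(D, Z) = -7 + (Z + Z) = -7 + 2*Z)
q(z) = z² (q(z) = z*z = z²)
j = -½ (j = -½*1 = -½ ≈ -0.50000)
(√(37 + q(3))*b(-1, 5))*(j*(-2)) = (√(37 + 3²)*(-7 + 2*5))*(-½*(-2)) = (√(37 + 9)*(-7 + 10))*1 = (√46*3)*1 = (3*√46)*1 = 3*√46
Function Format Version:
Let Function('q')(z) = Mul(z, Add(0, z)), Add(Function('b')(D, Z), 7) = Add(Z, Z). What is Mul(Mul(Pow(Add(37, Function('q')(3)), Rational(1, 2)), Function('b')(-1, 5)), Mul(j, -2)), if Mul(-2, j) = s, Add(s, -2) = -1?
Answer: Mul(3, Pow(46, Rational(1, 2))) ≈ 20.347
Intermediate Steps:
s = 1 (s = Add(2, -1) = 1)
Function('b')(D, Z) = Add(-7, Mul(2, Z)) (Function('b')(D, Z) = Add(-7, Add(Z, Z)) = Add(-7, Mul(2, Z)))
Function('q')(z) = Pow(z, 2) (Function('q')(z) = Mul(z, z) = Pow(z, 2))
j = Rational(-1, 2) (j = Mul(Rational(-1, 2), 1) = Rational(-1, 2) ≈ -0.50000)
Mul(Mul(Pow(Add(37, Function('q')(3)), Rational(1, 2)), Function('b')(-1, 5)), Mul(j, -2)) = Mul(Mul(Pow(Add(37, Pow(3, 2)), Rational(1, 2)), Add(-7, Mul(2, 5))), Mul(Rational(-1, 2), -2)) = Mul(Mul(Pow(Add(37, 9), Rational(1, 2)), Add(-7, 10)), 1) = Mul(Mul(Pow(46, Rational(1, 2)), 3), 1) = Mul(Mul(3, Pow(46, Rational(1, 2))), 1) = Mul(3, Pow(46, Rational(1, 2)))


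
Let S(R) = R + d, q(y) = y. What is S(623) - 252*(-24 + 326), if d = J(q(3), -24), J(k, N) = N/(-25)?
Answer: -1887001/25 ≈ -75480.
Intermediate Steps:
J(k, N) = -N/25 (J(k, N) = N*(-1/25) = -N/25)
d = 24/25 (d = -1/25*(-24) = 24/25 ≈ 0.96000)
S(R) = 24/25 + R (S(R) = R + 24/25 = 24/25 + R)
S(623) - 252*(-24 + 326) = (24/25 + 623) - 252*(-24 + 326) = 15599/25 - 252*302 = 15599/25 - 76104 = -1887001/25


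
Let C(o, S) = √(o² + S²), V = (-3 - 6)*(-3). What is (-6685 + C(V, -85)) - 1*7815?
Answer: -14500 + √7954 ≈ -14411.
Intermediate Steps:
V = 27 (V = -9*(-3) = 27)
C(o, S) = √(S² + o²)
(-6685 + C(V, -85)) - 1*7815 = (-6685 + √((-85)² + 27²)) - 1*7815 = (-6685 + √(7225 + 729)) - 7815 = (-6685 + √7954) - 7815 = -14500 + √7954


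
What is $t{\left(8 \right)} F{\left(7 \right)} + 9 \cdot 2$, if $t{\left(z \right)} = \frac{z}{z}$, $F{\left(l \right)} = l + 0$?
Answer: $25$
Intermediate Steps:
$F{\left(l \right)} = l$
$t{\left(z \right)} = 1$
$t{\left(8 \right)} F{\left(7 \right)} + 9 \cdot 2 = 1 \cdot 7 + 9 \cdot 2 = 7 + 18 = 25$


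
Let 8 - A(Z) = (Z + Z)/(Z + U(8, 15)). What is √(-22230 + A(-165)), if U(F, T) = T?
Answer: I*√555605/5 ≈ 149.08*I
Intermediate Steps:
A(Z) = 8 - 2*Z/(15 + Z) (A(Z) = 8 - (Z + Z)/(Z + 15) = 8 - 2*Z/(15 + Z))
√(-22230 + A(-165)) = √(-22230 + 6*(20 - 165)/(15 - 165)) = √(-22230 + 6*(-145)/(-150)) = √(-22230 + 6*(-1/150)*(-145)) = √(-22230 + 29/5) = √(-111121/5) = I*√555605/5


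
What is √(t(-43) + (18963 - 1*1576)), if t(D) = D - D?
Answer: √17387 ≈ 131.86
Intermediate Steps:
t(D) = 0
√(t(-43) + (18963 - 1*1576)) = √(0 + (18963 - 1*1576)) = √(0 + (18963 - 1576)) = √(0 + 17387) = √17387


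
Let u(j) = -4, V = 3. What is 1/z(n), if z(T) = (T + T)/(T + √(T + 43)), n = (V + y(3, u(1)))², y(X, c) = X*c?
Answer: ½ + √31/81 ≈ 0.56874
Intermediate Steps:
n = 81 (n = (3 + 3*(-4))² = (3 - 12)² = (-9)² = 81)
z(T) = 2*T/(T + √(43 + T)) (z(T) = (2*T)/(T + √(43 + T)) = 2*T/(T + √(43 + T)))
1/z(n) = 1/(2*81/(81 + √(43 + 81))) = 1/(2*81/(81 + √124)) = 1/(2*81/(81 + 2*√31)) = 1/(162/(81 + 2*√31)) = ½ + √31/81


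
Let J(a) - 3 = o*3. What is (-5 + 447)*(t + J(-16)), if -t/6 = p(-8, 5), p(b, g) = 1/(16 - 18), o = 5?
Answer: 9282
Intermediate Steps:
J(a) = 18 (J(a) = 3 + 5*3 = 3 + 15 = 18)
p(b, g) = -½ (p(b, g) = 1/(-2) = -½)
t = 3 (t = -6*(-½) = 3)
(-5 + 447)*(t + J(-16)) = (-5 + 447)*(3 + 18) = 442*21 = 9282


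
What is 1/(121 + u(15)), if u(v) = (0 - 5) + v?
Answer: 1/131 ≈ 0.0076336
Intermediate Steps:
u(v) = -5 + v
1/(121 + u(15)) = 1/(121 + (-5 + 15)) = 1/(121 + 10) = 1/131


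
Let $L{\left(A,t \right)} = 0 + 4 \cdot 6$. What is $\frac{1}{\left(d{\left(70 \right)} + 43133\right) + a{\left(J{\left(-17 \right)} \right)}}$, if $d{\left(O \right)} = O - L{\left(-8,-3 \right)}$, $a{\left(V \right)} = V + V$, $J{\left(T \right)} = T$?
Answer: $\frac{1}{43145} \approx 2.3178 \cdot 10^{-5}$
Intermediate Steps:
$L{\left(A,t \right)} = 24$ ($L{\left(A,t \right)} = 0 + 24 = 24$)
$a{\left(V \right)} = 2 V$
$d{\left(O \right)} = -24 + O$ ($d{\left(O \right)} = O - 24 = -24 + O$)
$\frac{1}{\left(d{\left(70 \right)} + 43133\right) + a{\left(J{\left(-17 \right)} \right)}} = \frac{1}{\left(\left(-24 + 70\right) + 43133\right) + 2 \left(-17\right)} = \frac{1}{\left(46 + 43133\right) - 34} = \frac{1}{43179 - 34} = \frac{1}{43145}$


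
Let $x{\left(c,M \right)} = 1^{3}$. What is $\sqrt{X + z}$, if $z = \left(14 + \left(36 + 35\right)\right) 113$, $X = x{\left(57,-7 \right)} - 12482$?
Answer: $2 i \sqrt{719} \approx 53.628 i$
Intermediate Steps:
$x{\left(c,M \right)} = 1$
$X = -12481$ ($X = 1 - 12482 = -12481$)
$z = 9605$ ($z = \left(14 + 71\right) 113 = 85 \cdot 113 = 9605$)
$\sqrt{X + z} = \sqrt{-12481 + 9605} = \sqrt{-2876} = 2 i \sqrt{719}$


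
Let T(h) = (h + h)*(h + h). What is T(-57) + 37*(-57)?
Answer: 10887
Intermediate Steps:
T(h) = 4*h² (T(h) = (2*h)*(2*h) = 4*h²)
T(-57) + 37*(-57) = 4*(-57)² + 37*(-57) = 4*3249 - 2109 = 12996 - 2109 = 10887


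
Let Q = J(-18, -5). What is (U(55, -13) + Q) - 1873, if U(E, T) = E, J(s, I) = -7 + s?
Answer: -1843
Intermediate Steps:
Q = -25 (Q = -7 - 18 = -25)
(U(55, -13) + Q) - 1873 = (55 - 25) - 1873 = 30 - 1873 = -1843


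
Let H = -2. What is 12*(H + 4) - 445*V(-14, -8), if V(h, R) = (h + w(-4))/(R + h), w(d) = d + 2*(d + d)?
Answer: -7301/11 ≈ -663.73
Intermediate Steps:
w(d) = 5*d (w(d) = d + 2*(2*d) = d + 4*d = 5*d)
V(h, R) = (-20 + h)/(R + h) (V(h, R) = (h + 5*(-4))/(R + h) = (h - 20)/(R + h) = (-20 + h)/(R + h))
12*(H + 4) - 445*V(-14, -8) = 12*(-2 + 4) - 445*(-20 - 14)/(-8 - 14) = 12*2 - 445*(-34)/(-22) = 24 - (-445)*(-34)/22 = 24 - 445*17/11 = 24 - 7565/11 = -7301/11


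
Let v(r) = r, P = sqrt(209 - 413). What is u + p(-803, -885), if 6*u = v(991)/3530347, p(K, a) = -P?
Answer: 991/21182082 - 2*I*sqrt(51) ≈ 4.6785e-5 - 14.283*I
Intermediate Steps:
P = 2*I*sqrt(51) (P = sqrt(-204) = 2*I*sqrt(51) ≈ 14.283*I)
p(K, a) = -2*I*sqrt(51)
u = 991/21182082 (u = (991/3530347)/6 = (991*(1/3530347))/6 = (1/6)*(991/3530347) = 991/21182082 ≈ 4.6785e-5)
u + p(-803, -885) = 991/21182082 - 2*I*sqrt(51)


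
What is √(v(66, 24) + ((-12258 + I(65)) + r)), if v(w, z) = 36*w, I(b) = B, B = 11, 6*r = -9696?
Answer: I*√11487 ≈ 107.18*I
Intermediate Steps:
r = -1616 (r = (⅙)*(-9696) = -1616)
I(b) = 11
√(v(66, 24) + ((-12258 + I(65)) + r)) = √(36*66 + ((-12258 + 11) - 1616)) = √(2376 + (-12247 - 1616)) = √(2376 - 13863) = √(-11487) = I*√11487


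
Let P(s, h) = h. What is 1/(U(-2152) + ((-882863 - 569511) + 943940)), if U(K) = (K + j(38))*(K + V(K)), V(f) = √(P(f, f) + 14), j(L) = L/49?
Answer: 4947261823/20399549370266358 + 2582545*I*√2138/20399549370266358 ≈ 2.4252e-7 + 5.8537e-9*I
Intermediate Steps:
j(L) = L/49 (j(L) = L*(1/49) = L/49)
V(f) = √(14 + f) (V(f) = √(f + 14) = √(14 + f))
U(K) = (38/49 + K)*(K + √(14 + K)) (U(K) = (K + (1/49)*38)*(K + √(14 + K)) = (K + 38/49)*(K + √(14 + K)) = (38/49 + K)*(K + √(14 + K)))
1/(U(-2152) + ((-882863 - 569511) + 943940)) = 1/(((-2152)² + (38/49)*(-2152) + 38*√(14 - 2152)/49 - 2152*√(14 - 2152)) + ((-882863 - 569511) + 943940)) = 1/((4631104 - 81776/49 + 38*√(-2138)/49 - 2152*I*√2138) + (-1452374 + 943940)) = 1/((4631104 - 81776/49 + 38*(I*√2138)/49 - 2152*I*√2138) - 508434) = 1/((4631104 - 81776/49 + 38*I*√2138/49 - 2152*I*√2138) - 508434) = 1/((226842320/49 - 105410*I*√2138/49) - 508434) = 1/(201929054/49 - 105410*I*√2138/49)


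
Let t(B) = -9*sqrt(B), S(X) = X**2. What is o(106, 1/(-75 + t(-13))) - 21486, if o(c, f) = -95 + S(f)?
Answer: (-29134350*sqrt(13) + 98668331*I)/(18*(-254*I + 75*sqrt(13))) ≈ -21581.0 - 0.00011063*I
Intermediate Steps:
o(c, f) = -95 + f**2
o(106, 1/(-75 + t(-13))) - 21486 = (-95 + (1/(-75 - 9*I*sqrt(13)))**2) - 21486 = (-95 + (-75 - 9*I*sqrt(13))**(-2)) - 21486 = -21581 + (-75 - 9*I*sqrt(13))**(-2)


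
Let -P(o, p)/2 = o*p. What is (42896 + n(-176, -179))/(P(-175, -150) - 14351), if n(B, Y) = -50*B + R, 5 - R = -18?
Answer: -51719/66851 ≈ -0.77365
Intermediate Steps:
R = 23 (R = 5 - 1*(-18) = 5 + 18 = 23)
P(o, p) = -2*o*p
n(B, Y) = 23 - 50*B (n(B, Y) = -50*B + 23 = 23 - 50*B)
(42896 + n(-176, -179))/(P(-175, -150) - 14351) = (42896 + (23 - 50*(-176)))/(-2*(-175)*(-150) - 14351) = (42896 + (23 + 8800))/(-52500 - 14351) = (42896 + 8823)/(-66851) = 51719*(-1/66851) = -51719/66851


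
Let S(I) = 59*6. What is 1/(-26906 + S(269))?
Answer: -1/26552 ≈ -3.7662e-5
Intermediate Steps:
S(I) = 354
1/(-26906 + S(269)) = 1/(-26906 + 354) = 1/(-26552) = -1/26552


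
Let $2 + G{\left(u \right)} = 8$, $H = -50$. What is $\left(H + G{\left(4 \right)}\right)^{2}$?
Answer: $1936$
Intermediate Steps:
$G{\left(u \right)} = 6$ ($G{\left(u \right)} = -2 + 8 = 6$)
$\left(H + G{\left(4 \right)}\right)^{2} = \left(-50 + 6\right)^{2} = \left(-44\right)^{2} = 1936$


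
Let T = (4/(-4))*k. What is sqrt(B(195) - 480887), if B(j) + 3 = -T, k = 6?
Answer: 2*I*sqrt(120221) ≈ 693.46*I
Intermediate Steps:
T = -6 (T = (4/(-4))*6 = (4*(-1/4))*6 = -1*6 = -6)
B(j) = 3 (B(j) = -3 - 1*(-6) = -3 + 6 = 3)
sqrt(B(195) - 480887) = sqrt(3 - 480887) = sqrt(-480884) = 2*I*sqrt(120221)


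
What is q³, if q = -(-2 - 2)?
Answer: 64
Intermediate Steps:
q = 4 (q = -1*(-4) = 4)
q³ = 4³ = 64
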